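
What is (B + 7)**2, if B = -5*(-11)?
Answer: 3844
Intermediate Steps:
B = 55
(B + 7)**2 = (55 + 7)**2 = 62**2 = 3844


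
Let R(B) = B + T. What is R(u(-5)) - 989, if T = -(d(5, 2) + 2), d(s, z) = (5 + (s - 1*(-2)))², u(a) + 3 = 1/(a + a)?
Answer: -11381/10 ≈ -1138.1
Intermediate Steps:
u(a) = -3 + 1/(2*a) (u(a) = -3 + 1/(a + a) = -3 + 1/(2*a))
d(s, z) = (7 + s)² (d(s, z) = (5 + (s + 2))² = (5 + (2 + s))² = (7 + s)²)
T = -146 (T = -((7 + 5)² + 2) = -(12² + 2) = -(144 + 2) = -1*146 = -146)
R(B) = -146 + B (R(B) = B - 146 = -146 + B)
R(u(-5)) - 989 = (-146 + (-3 + (½)/(-5))) - 989 = (-146 + (-3 + (½)*(-⅕))) - 989 = (-146 + (-3 - ⅒)) - 989 = (-146 - 31/10) - 989 = -1491/10 - 989 = -11381/10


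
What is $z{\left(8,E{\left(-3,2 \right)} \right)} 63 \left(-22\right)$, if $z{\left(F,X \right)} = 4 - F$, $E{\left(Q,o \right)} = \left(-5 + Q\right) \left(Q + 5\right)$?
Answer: $5544$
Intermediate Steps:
$E{\left(Q,o \right)} = \left(-5 + Q\right) \left(5 + Q\right)$
$z{\left(8,E{\left(-3,2 \right)} \right)} 63 \left(-22\right) = \left(4 - 8\right) 63 \left(-22\right) = \left(-4\right) 63 \left(-22\right) = \left(-252\right) \left(-22\right) = 5544$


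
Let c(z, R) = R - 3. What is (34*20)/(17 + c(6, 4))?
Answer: 340/9 ≈ 37.778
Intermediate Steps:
c(z, R) = -3 + R
(34*20)/(17 + c(6, 4)) = (34*20)/(17 + (-3 + 4)) = 680/(17 + 1) = 680/18 = 680*(1/18) = 340/9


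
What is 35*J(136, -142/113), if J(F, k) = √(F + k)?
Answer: 35*√1720538/113 ≈ 406.28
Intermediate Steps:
35*J(136, -142/113) = 35*√(136 - 142/113) = 35*√(15226/113) = 35*(√1720538/113) = 35*√1720538/113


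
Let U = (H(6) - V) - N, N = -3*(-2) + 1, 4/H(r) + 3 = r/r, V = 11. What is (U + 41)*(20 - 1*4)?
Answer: 336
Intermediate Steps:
H(r) = -2 (H(r) = 4/(-3 + r/r) = 4/(-3 + 1) = 4/(-2) = 4*(-1/2) = -2)
N = 7 (N = 6 + 1 = 7)
U = -20 (U = (-2 - 1*11) - 1*7 = (-2 - 11) - 7 = -13 - 7 = -20)
(U + 41)*(20 - 1*4) = (-20 + 41)*(20 - 1*4) = 21*(20 - 4) = 21*16 = 336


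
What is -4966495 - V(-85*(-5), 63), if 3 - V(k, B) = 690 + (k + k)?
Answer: -4964958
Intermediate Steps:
V(k, B) = -687 - 2*k (V(k, B) = 3 - (690 + (k + k)) = 3 - (690 + 2*k) = 3 + (-690 - 2*k) = -687 - 2*k)
-4966495 - V(-85*(-5), 63) = -4966495 - (-687 - (-170)*(-5)) = -4966495 - (-687 - 2*425) = -4966495 - (-687 - 850) = -4966495 - 1*(-1537) = -4966495 + 1537 = -4964958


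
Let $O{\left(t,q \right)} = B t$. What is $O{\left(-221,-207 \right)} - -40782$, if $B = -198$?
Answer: $84540$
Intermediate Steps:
$O{\left(t,q \right)} = - 198 t$
$O{\left(-221,-207 \right)} - -40782 = \left(-198\right) \left(-221\right) - -40782 = 43758 + 40782 = 84540$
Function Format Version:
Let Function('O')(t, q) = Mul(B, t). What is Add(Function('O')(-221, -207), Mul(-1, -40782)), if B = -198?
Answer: 84540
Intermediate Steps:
Function('O')(t, q) = Mul(-198, t)
Add(Function('O')(-221, -207), Mul(-1, -40782)) = Add(Mul(-198, -221), Mul(-1, -40782)) = Add(43758, 40782) = 84540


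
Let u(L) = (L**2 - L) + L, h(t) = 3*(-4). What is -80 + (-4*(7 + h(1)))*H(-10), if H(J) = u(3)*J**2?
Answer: 17920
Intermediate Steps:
h(t) = -12
u(L) = L**2
H(J) = 9*J**2 (H(J) = 3**2*J**2 = 9*J**2)
-80 + (-4*(7 + h(1)))*H(-10) = -80 + (-4*(7 - 12))*(9*(-10)**2) = -80 + (-4*(-5))*(9*100) = -80 + 20*900 = -80 + 18000 = 17920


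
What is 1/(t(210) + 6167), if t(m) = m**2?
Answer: 1/50267 ≈ 1.9894e-5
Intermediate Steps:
1/(t(210) + 6167) = 1/(210**2 + 6167) = 1/(44100 + 6167) = 1/50267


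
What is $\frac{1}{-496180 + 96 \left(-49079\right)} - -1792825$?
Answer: $\frac{9336609493299}{5207764} \approx 1.7928 \cdot 10^{6}$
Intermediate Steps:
$\frac{1}{-496180 + 96 \left(-49079\right)} - -1792825 = \frac{1}{-496180 - 4711584} + 1792825 = \frac{1}{-5207764} + 1792825 = - \frac{1}{5207764} + 1792825 = \frac{9336609493299}{5207764}$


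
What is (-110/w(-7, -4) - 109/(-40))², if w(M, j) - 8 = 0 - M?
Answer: 305809/14400 ≈ 21.237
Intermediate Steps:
w(M, j) = 8 - M (w(M, j) = 8 + (0 - M) = 8 - M)
(-110/w(-7, -4) - 109/(-40))² = (-110/(8 - 1*(-7)) - 109/(-40))² = (-110/(8 + 7) - 109*(-1/40))² = (-110/15 + 109/40)² = (-110*1/15 + 109/40)² = (-22/3 + 109/40)² = (-553/120)² = 305809/14400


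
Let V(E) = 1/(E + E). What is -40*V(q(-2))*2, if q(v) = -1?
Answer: 40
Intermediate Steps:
V(E) = 1/(2*E)
-40*V(q(-2))*2 = -20/(-1)*2 = -20*(-1)*2 = -40*(-½)*2 = 20*2 = 40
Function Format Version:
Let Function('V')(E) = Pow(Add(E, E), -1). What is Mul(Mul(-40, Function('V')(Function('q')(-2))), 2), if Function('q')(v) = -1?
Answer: 40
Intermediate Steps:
Function('V')(E) = Mul(Rational(1, 2), Pow(E, -1)) (Function('V')(E) = Pow(Mul(2, E), -1) = Mul(Rational(1, 2), Pow(E, -1)))
Mul(Mul(-40, Function('V')(Function('q')(-2))), 2) = Mul(Mul(-40, Mul(Rational(1, 2), Pow(-1, -1))), 2) = Mul(Mul(-40, Mul(Rational(1, 2), -1)), 2) = Mul(Mul(-40, Rational(-1, 2)), 2) = Mul(20, 2) = 40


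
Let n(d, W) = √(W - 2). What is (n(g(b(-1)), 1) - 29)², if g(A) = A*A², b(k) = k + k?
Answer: (29 - I)² ≈ 840.0 - 58.0*I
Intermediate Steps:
b(k) = 2*k
g(A) = A³
n(d, W) = √(-2 + W)
(n(g(b(-1)), 1) - 29)² = (√(-2 + 1) - 29)² = (√(-1) - 29)² = (I - 29)² = (-29 + I)²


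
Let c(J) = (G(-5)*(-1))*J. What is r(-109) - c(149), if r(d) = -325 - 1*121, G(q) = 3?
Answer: 1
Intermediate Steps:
r(d) = -446 (r(d) = -325 - 121 = -446)
c(J) = -3*J (c(J) = (3*(-1))*J = -3*J)
r(-109) - c(149) = -446 - (-3)*149 = -446 - 1*(-447) = -446 + 447 = 1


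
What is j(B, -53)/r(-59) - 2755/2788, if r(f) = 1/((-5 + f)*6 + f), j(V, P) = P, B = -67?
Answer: 65456697/2788 ≈ 23478.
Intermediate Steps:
r(f) = 1/(-30 + 7*f) (r(f) = 1/((-30 + 6*f) + f) = 1/(-30 + 7*f))
j(B, -53)/r(-59) - 2755/2788 = -53/(1/(-30 + 7*(-59))) - 2755/2788 = -53/(1/(-30 - 413)) - 2755*1/2788 = -53/(1/(-443)) - 2755/2788 = -53/(-1/443) - 2755/2788 = -53*(-443) - 2755/2788 = 23479 - 2755/2788 = 65456697/2788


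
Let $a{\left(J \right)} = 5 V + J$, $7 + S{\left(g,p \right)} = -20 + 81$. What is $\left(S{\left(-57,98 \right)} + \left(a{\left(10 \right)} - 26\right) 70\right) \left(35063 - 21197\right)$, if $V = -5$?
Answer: $-39046656$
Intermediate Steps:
$S{\left(g,p \right)} = 54$ ($S{\left(g,p \right)} = -7 + \left(-20 + 81\right) = -7 + 61 = 54$)
$a{\left(J \right)} = -25 + J$ ($a{\left(J \right)} = 5 \left(-5\right) + J = -25 + J$)
$\left(S{\left(-57,98 \right)} + \left(a{\left(10 \right)} - 26\right) 70\right) \left(35063 - 21197\right) = \left(54 + \left(\left(-25 + 10\right) - 26\right) 70\right) \left(35063 - 21197\right) = \left(54 + \left(-15 - 26\right) 70\right) 13866 = \left(54 - 2870\right) 13866 = \left(-2816\right) 13866 = -39046656$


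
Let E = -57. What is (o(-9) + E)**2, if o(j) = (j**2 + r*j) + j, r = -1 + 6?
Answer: 900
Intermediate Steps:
r = 5
o(j) = j**2 + 6*j (o(j) = (j**2 + 5*j) + j = j**2 + 6*j)
(o(-9) + E)**2 = (-9*(6 - 9) - 57)**2 = (-9*(-3) - 57)**2 = (27 - 57)**2 = (-30)**2 = 900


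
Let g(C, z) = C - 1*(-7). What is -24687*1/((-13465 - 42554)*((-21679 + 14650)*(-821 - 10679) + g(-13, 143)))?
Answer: 2743/503134611154 ≈ 5.4518e-9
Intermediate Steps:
g(C, z) = 7 + C (g(C, z) = C + 7 = 7 + C)
-24687*1/((-13465 - 42554)*((-21679 + 14650)*(-821 - 10679) + g(-13, 143))) = -24687*1/((-13465 - 42554)*((-21679 + 14650)*(-821 - 10679) + (7 - 13))) = -24687*(-1/(56019*(-7029*(-11500) - 6))) = -24687*(-1/(56019*(80833500 - 6))) = -24687/((-56019*80833494)) = -24687/(-4528211500386) = -24687*(-1/4528211500386) = 2743/503134611154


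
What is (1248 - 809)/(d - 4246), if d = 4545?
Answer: 439/299 ≈ 1.4682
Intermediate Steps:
(1248 - 809)/(d - 4246) = (1248 - 809)/(4545 - 4246) = 439/299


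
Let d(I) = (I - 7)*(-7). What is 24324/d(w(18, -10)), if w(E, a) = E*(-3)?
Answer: 24324/427 ≈ 56.965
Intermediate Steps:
w(E, a) = -3*E
d(I) = 49 - 7*I (d(I) = (-7 + I)*(-7) = 49 - 7*I)
24324/d(w(18, -10)) = 24324/(49 - (-21)*18) = 24324/(49 - 7*(-54)) = 24324/(49 + 378) = 24324/427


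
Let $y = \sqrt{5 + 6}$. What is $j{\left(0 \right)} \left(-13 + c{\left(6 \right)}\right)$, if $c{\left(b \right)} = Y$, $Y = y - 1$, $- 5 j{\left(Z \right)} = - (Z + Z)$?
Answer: $0$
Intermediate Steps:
$y = \sqrt{11} \approx 3.3166$
$j{\left(Z \right)} = \frac{2 Z}{5}$ ($j{\left(Z \right)} = - \frac{\left(-1\right) \left(Z + Z\right)}{5} = - \frac{\left(-1\right) 2 Z}{5} = - \frac{\left(-2\right) Z}{5} = \frac{2 Z}{5}$)
$Y = -1 + \sqrt{11}$ ($Y = \sqrt{11} - 1 = -1 + \sqrt{11} \approx 2.3166$)
$c{\left(b \right)} = -1 + \sqrt{11}$
$j{\left(0 \right)} \left(-13 + c{\left(6 \right)}\right) = \frac{2}{5} \cdot 0 \left(-13 - \left(1 - \sqrt{11}\right)\right) = 0 \left(-14 + \sqrt{11}\right) = 0$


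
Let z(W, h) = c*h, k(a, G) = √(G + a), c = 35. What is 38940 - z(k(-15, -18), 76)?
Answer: 36280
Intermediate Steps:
z(W, h) = 35*h
38940 - z(k(-15, -18), 76) = 38940 - 35*76 = 38940 - 1*2660 = 38940 - 2660 = 36280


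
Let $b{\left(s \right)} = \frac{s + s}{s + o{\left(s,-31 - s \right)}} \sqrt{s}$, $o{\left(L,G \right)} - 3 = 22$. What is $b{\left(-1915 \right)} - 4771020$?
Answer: $-4771020 + \frac{383 i \sqrt{1915}}{189} \approx -4.771 \cdot 10^{6} + 88.679 i$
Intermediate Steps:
$o{\left(L,G \right)} = 25$ ($o{\left(L,G \right)} = 3 + 22 = 25$)
$b{\left(s \right)} = \frac{2 s^{\frac{3}{2}}}{25 + s}$ ($b{\left(s \right)} = \frac{s + s}{s + 25} \sqrt{s} = \frac{2 s}{25 + s} \sqrt{s} = \frac{2 s^{\frac{3}{2}}}{25 + s}$)
$b{\left(-1915 \right)} - 4771020 = \frac{2 \left(-1915\right)^{\frac{3}{2}}}{25 - 1915} - 4771020 = \frac{2 \left(- 1915 i \sqrt{1915}\right)}{-1890} - 4771020 = 2 \left(- 1915 i \sqrt{1915}\right) \left(- \frac{1}{1890}\right) - 4771020 = \frac{383 i \sqrt{1915}}{189} - 4771020 = -4771020 + \frac{383 i \sqrt{1915}}{189}$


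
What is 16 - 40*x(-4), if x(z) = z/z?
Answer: -24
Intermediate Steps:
x(z) = 1
16 - 40*x(-4) = 16 - 40*1 = 16 - 40 = -24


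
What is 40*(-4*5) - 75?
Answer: -875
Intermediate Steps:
40*(-4*5) - 75 = 40*(-20) - 75 = -800 - 75 = -875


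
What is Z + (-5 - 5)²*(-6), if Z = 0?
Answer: -600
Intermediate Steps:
Z + (-5 - 5)²*(-6) = 0 + (-5 - 5)²*(-6) = 0 + (-10)²*(-6) = 0 + 100*(-6) = 0 - 600 = -600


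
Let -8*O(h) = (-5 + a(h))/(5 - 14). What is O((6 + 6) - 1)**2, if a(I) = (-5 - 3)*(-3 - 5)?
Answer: 3481/5184 ≈ 0.67149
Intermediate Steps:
a(I) = 64 (a(I) = -8*(-8) = 64)
O(h) = 59/72 (O(h) = -(-5 + 64)/(8*(5 - 14)) = -59/(8*(-9)) = -59*(-1)/(8*9) = -1/8*(-59/9) = 59/72)
O((6 + 6) - 1)**2 = (59/72)**2 = 3481/5184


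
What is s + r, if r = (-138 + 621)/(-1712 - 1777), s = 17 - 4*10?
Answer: -26910/1163 ≈ -23.138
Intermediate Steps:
s = -23 (s = 17 - 40 = -23)
r = -161/1163 (r = 483/(-3489) = 483*(-1/3489) = -161/1163 ≈ -0.13844)
s + r = -23 - 161/1163 = -26910/1163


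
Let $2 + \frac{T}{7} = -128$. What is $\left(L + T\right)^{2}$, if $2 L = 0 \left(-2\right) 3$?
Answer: $828100$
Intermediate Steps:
$L = 0$ ($L = \frac{0 \left(-2\right) 3}{2} = \frac{0 \cdot 3}{2} = \frac{1}{2} \cdot 0 = 0$)
$T = -910$ ($T = -14 + 7 \left(-128\right) = -14 - 896 = -910$)
$\left(L + T\right)^{2} = \left(0 - 910\right)^{2} = \left(-910\right)^{2} = 828100$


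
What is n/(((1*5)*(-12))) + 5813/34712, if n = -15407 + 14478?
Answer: 8149057/520680 ≈ 15.651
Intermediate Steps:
n = -929
n/(((1*5)*(-12))) + 5813/34712 = -929/((1*5)*(-12)) + 5813/34712 = -929/(5*(-12)) + 5813*(1/34712) = -929/(-60) + 5813/34712 = -929*(-1/60) + 5813/34712 = 929/60 + 5813/34712 = 8149057/520680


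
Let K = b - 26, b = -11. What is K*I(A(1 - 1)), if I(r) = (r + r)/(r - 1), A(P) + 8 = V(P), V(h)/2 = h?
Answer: -592/9 ≈ -65.778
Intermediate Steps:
V(h) = 2*h
A(P) = -8 + 2*P
K = -37 (K = -11 - 26 = -37)
I(r) = 2*r/(-1 + r) (I(r) = (2*r)/(-1 + r) = 2*r/(-1 + r))
K*I(A(1 - 1)) = -74*(-8 + 2*(1 - 1))/(-1 + (-8 + 2*(1 - 1))) = -74*(-8 + 2*0)/(-1 + (-8 + 2*0)) = -74*(-8 + 0)/(-1 + (-8 + 0)) = -74*(-8)/(-1 - 8) = -74*(-8)/(-9) = -74*(-8)*(-1)/9 = -37*16/9 = -592/9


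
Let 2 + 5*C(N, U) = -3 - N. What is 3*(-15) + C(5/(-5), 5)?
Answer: -229/5 ≈ -45.800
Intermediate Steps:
C(N, U) = -1 - N/5 (C(N, U) = -2/5 + (-3 - N)/5 = -2/5 + (-3/5 - N/5) = -1 - N/5)
3*(-15) + C(5/(-5), 5) = 3*(-15) + (-1 - 1/(-5)) = -45 + (-1 - (-1)/5) = -45 + (-1 - 1/5*(-1)) = -45 + (-1 + 1/5) = -45 - 4/5 = -229/5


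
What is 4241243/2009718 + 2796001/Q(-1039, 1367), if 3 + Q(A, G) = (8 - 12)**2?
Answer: 432248359529/2009718 ≈ 2.1508e+5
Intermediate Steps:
Q(A, G) = 13 (Q(A, G) = -3 + (8 - 12)**2 = -3 + (-4)**2 = -3 + 16 = 13)
4241243/2009718 + 2796001/Q(-1039, 1367) = 4241243/2009718 + 2796001/13 = 4241243*(1/2009718) + 2796001*(1/13) = 4241243/2009718 + 215077 = 432248359529/2009718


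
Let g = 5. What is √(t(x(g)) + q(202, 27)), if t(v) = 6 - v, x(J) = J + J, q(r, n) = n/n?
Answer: I*√3 ≈ 1.732*I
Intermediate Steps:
q(r, n) = 1
x(J) = 2*J
√(t(x(g)) + q(202, 27)) = √((6 - 2*5) + 1) = √((6 - 1*10) + 1) = √((6 - 10) + 1) = √(-4 + 1) = √(-3) = I*√3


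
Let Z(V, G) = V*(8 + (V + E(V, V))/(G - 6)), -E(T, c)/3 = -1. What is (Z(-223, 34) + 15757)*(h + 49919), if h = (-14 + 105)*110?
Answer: 6596744604/7 ≈ 9.4239e+8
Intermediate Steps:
E(T, c) = 3 (E(T, c) = -3*(-1) = 3)
h = 10010 (h = 91*110 = 10010)
Z(V, G) = V*(8 + (3 + V)/(-6 + G)) (Z(V, G) = V*(8 + (V + 3)/(G - 6)) = V*(8 + (3 + V)/(-6 + G)))
(Z(-223, 34) + 15757)*(h + 49919) = (-223*(-45 - 223 + 8*34)/(-6 + 34) + 15757)*(10010 + 49919) = (-223*(-45 - 223 + 272)/28 + 15757)*59929 = (-223*1/28*4 + 15757)*59929 = (-223/7 + 15757)*59929 = (110076/7)*59929 = 6596744604/7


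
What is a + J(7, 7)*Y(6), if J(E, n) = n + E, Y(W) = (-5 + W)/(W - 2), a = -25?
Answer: -43/2 ≈ -21.500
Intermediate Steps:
Y(W) = (-5 + W)/(-2 + W)
J(E, n) = E + n
a + J(7, 7)*Y(6) = -25 + (7 + 7)*((-5 + 6)/(-2 + 6)) = -25 + 14*(1/4) = -25 + 7/2 = -43/2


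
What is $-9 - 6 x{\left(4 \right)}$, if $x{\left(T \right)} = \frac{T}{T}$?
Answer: $-15$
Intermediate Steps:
$x{\left(T \right)} = 1$
$-9 - 6 x{\left(4 \right)} = -9 - 6 = -15$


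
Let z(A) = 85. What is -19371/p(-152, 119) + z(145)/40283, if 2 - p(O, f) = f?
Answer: 260110646/1571037 ≈ 165.57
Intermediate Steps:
p(O, f) = 2 - f
-19371/p(-152, 119) + z(145)/40283 = -19371/(2 - 1*119) + 85/40283 = -19371/(2 - 119) + 85*(1/40283) = -19371/(-117) + 85/40283 = -19371*(-1/117) + 85/40283 = 6457/39 + 85/40283 = 260110646/1571037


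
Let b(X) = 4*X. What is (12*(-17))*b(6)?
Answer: -4896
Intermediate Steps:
(12*(-17))*b(6) = (12*(-17))*(4*6) = -204*24 = -4896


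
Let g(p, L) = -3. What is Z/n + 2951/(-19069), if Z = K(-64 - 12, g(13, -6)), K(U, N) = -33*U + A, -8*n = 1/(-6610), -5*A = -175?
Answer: 2564281652009/19069 ≈ 1.3447e+8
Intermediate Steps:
A = 35 (A = -⅕*(-175) = 35)
n = 1/52880 (n = -⅛/(-6610) = -⅛*(-1/6610) = 1/52880 ≈ 1.8911e-5)
K(U, N) = 35 - 33*U (K(U, N) = -33*U + 35 = 35 - 33*U)
Z = 2543 (Z = 35 - 33*(-64 - 12) = 35 - 33*(-76) = 35 + 2508 = 2543)
Z/n + 2951/(-19069) = 2543/(1/52880) + 2951/(-19069) = 2543*52880 + 2951*(-1/19069) = 134473840 - 2951/19069 = 2564281652009/19069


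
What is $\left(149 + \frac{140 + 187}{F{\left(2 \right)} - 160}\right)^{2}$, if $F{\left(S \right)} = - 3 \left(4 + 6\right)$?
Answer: $\frac{783048289}{36100} \approx 21691.0$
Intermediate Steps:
$F{\left(S \right)} = -30$ ($F{\left(S \right)} = \left(-3\right) 10 = -30$)
$\left(149 + \frac{140 + 187}{F{\left(2 \right)} - 160}\right)^{2} = \left(149 + \frac{140 + 187}{-30 - 160}\right)^{2} = \left(149 + \frac{327}{-190}\right)^{2} = \left(149 + 327 \left(- \frac{1}{190}\right)\right)^{2} = \left(149 - \frac{327}{190}\right)^{2} = \left(\frac{27983}{190}\right)^{2} = \frac{783048289}{36100}$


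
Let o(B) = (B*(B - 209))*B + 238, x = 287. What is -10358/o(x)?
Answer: -5179/3212510 ≈ -0.0016121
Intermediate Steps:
o(B) = 238 + B**2*(-209 + B) (o(B) = (B*(-209 + B))*B + 238 = B**2*(-209 + B) + 238 = 238 + B**2*(-209 + B))
-10358/o(x) = -10358/(238 + 287**3 - 209*287**2) = -10358/(238 + 23639903 - 209*82369) = -10358/(238 + 23639903 - 17215121) = -10358/6425020 = -10358*1/6425020 = -5179/3212510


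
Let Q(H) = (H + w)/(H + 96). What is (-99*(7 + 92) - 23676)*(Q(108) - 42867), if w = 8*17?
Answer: 24395314804/17 ≈ 1.4350e+9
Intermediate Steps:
w = 136
Q(H) = (136 + H)/(96 + H) (Q(H) = (H + 136)/(H + 96) = (136 + H)/(96 + H))
(-99*(7 + 92) - 23676)*(Q(108) - 42867) = (-99*(7 + 92) - 23676)*((136 + 108)/(96 + 108) - 42867) = (-99*99 - 23676)*(244/204 - 42867) = (-9801 - 23676)*((1/204)*244 - 42867) = -33477*(61/51 - 42867) = -33477*(-2186156/51) = 24395314804/17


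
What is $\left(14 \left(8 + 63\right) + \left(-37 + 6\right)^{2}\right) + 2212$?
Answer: $4167$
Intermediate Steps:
$\left(14 \left(8 + 63\right) + \left(-37 + 6\right)^{2}\right) + 2212 = \left(14 \cdot 71 + \left(-31\right)^{2}\right) + 2212 = \left(994 + 961\right) + 2212 = 1955 + 2212 = 4167$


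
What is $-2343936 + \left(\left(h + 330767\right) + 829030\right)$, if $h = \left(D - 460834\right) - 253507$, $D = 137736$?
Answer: $-1760744$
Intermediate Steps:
$h = -576605$ ($h = \left(137736 - 460834\right) - 253507 = -323098 - 253507 = -576605$)
$-2343936 + \left(\left(h + 330767\right) + 829030\right) = -2343936 + \left(\left(-576605 + 330767\right) + 829030\right) = -2343936 + \left(-245838 + 829030\right) = -2343936 + 583192 = -1760744$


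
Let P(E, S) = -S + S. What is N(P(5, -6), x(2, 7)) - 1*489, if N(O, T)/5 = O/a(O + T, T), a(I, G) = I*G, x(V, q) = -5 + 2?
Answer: -489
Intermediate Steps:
x(V, q) = -3
P(E, S) = 0
a(I, G) = G*I
N(O, T) = 5*O/(T*(O + T)) (N(O, T) = 5*(O/((T*(O + T)))) = 5*(O*(1/(T*(O + T)))) = 5*(O/(T*(O + T))) = 5*O/(T*(O + T)))
N(P(5, -6), x(2, 7)) - 1*489 = 5*0/(-3*(0 - 3)) - 1*489 = 5*0*(-⅓)/(-3) - 489 = 5*0*(-⅓)*(-⅓) - 489 = 0 - 489 = -489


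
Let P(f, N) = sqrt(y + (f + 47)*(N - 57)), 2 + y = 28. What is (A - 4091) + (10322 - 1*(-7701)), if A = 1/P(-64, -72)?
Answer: 13932 + sqrt(2219)/2219 ≈ 13932.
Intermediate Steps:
y = 26 (y = -2 + 28 = 26)
P(f, N) = sqrt(26 + (-57 + N)*(47 + f)) (P(f, N) = sqrt(26 + (f + 47)*(N - 57)) = sqrt(26 + (47 + f)*(-57 + N)) = sqrt(26 + (-57 + N)*(47 + f)))
A = sqrt(2219)/2219 (A = 1/(sqrt(-2653 - 57*(-64) + 47*(-72) - 72*(-64))) = 1/(sqrt(-2653 + 3648 - 3384 + 4608)) = 1/(sqrt(2219)) = sqrt(2219)/2219 ≈ 0.021229)
(A - 4091) + (10322 - 1*(-7701)) = (sqrt(2219)/2219 - 4091) + (10322 - 1*(-7701)) = (-4091 + sqrt(2219)/2219) + (10322 + 7701) = (-4091 + sqrt(2219)/2219) + 18023 = 13932 + sqrt(2219)/2219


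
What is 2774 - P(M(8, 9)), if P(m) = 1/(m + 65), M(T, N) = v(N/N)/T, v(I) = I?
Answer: 1445246/521 ≈ 2774.0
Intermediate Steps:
M(T, N) = 1/T (M(T, N) = (N/N)/T = 1/T)
P(m) = 1/(65 + m)
2774 - P(M(8, 9)) = 2774 - 1/(65 + 1/8) = 2774 - 1/521/8 = 2774 - 1*8/521 = 2774 - 8/521 = 1445246/521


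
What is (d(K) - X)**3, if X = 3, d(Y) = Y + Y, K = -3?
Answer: -729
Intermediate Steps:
d(Y) = 2*Y
(d(K) - X)**3 = (2*(-3) - 1*3)**3 = (-6 - 3)**3 = (-9)**3 = -729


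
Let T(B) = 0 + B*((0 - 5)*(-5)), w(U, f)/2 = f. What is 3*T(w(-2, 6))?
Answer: 900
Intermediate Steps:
w(U, f) = 2*f
T(B) = 25*B (T(B) = 0 + B*(-5*(-5)) = 0 + B*25 = 0 + 25*B = 25*B)
3*T(w(-2, 6)) = 3*(25*(2*6)) = 3*(25*12) = 3*300 = 900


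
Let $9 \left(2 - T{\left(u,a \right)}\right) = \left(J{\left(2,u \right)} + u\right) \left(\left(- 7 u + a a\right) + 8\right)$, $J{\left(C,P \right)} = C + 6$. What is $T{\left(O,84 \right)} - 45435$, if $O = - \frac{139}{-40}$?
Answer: $- \frac{87053737}{1600} \approx -54409.0$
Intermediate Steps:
$J{\left(C,P \right)} = 6 + C$
$O = \frac{139}{40}$ ($O = \left(-139\right) \left(- \frac{1}{40}\right) = \frac{139}{40} \approx 3.475$)
$T{\left(u,a \right)} = 2 - \frac{\left(8 + u\right) \left(8 + a^{2} - 7 u\right)}{9}$ ($T{\left(u,a \right)} = 2 - \frac{\left(\left(6 + 2\right) + u\right) \left(\left(- 7 u + a a\right) + 8\right)}{9} = 2 - \frac{\left(8 + u\right) \left(\left(- 7 u + a^{2}\right) + 8\right)}{9} = 2 - \frac{\left(8 + u\right) \left(\left(a^{2} - 7 u\right) + 8\right)}{9} = 2 - \frac{\left(8 + u\right) \left(8 + a^{2} - 7 u\right)}{9}$)
$T{\left(O,84 \right)} - 45435 = \left(- \frac{46}{9} - \frac{8 \cdot 84^{2}}{9} + \frac{7 \left(\frac{139}{40}\right)^{2}}{9} + \frac{16}{3} \cdot \frac{139}{40} - \frac{139 \cdot 84^{2}}{360}\right) - 45435 = \left(- \frac{46}{9} - 6272 + \frac{7}{9} \cdot \frac{19321}{1600} + \frac{278}{15} - \frac{139}{360} \cdot 7056\right) - 45435 = \left(- \frac{46}{9} - 6272 + \frac{135247}{14400} + \frac{278}{15} - \frac{13622}{5}\right) - 45435 = - \frac{14357737}{1600} - 45435 = - \frac{87053737}{1600}$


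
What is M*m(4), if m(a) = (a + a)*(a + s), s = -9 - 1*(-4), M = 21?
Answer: -168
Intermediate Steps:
s = -5 (s = -9 + 4 = -5)
m(a) = 2*a*(-5 + a) (m(a) = (a + a)*(a - 5) = (2*a)*(-5 + a) = 2*a*(-5 + a))
M*m(4) = 21*(2*4*(-5 + 4)) = 21*(2*4*(-1)) = 21*(-8) = -168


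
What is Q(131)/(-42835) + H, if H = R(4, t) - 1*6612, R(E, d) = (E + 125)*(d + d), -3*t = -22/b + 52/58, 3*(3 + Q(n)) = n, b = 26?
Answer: -24656732368/3726645 ≈ -6616.3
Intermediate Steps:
Q(n) = -3 + n/3
t = -19/1131 (t = -(-22/26 + 52/58)/3 = -(-22*1/26 + 52*(1/58))/3 = -(-11/13 + 26/29)/3 = -1/3*19/377 = -19/1131 ≈ -0.016799)
R(E, d) = 2*d*(125 + E) (R(E, d) = (125 + E)*(2*d) = 2*d*(125 + E))
H = -2494358/377 (H = 2*(-19/1131)*(125 + 4) - 1*6612 = 2*(-19/1131)*129 - 6612 = -1634/377 - 6612 = -2494358/377 ≈ -6616.3)
Q(131)/(-42835) + H = (-3 + (1/3)*131)/(-42835) - 2494358/377 = (-3 + 131/3)*(-1/42835) - 2494358/377 = (122/3)*(-1/42835) - 2494358/377 = -122/128505 - 2494358/377 = -24656732368/3726645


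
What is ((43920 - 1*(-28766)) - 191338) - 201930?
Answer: -320582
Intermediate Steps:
((43920 - 1*(-28766)) - 191338) - 201930 = ((43920 + 28766) - 191338) - 201930 = (72686 - 191338) - 201930 = -118652 - 201930 = -320582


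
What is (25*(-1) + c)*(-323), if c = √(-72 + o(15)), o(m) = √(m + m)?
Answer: 8075 - 323*√(-72 + √30) ≈ 8075.0 - 2634.4*I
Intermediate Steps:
o(m) = √2*√m (o(m) = √(2*m) = √2*√m)
c = √(-72 + √30) (c = √(-72 + √2*√15) = √(-72 + √30) ≈ 8.1561*I)
(25*(-1) + c)*(-323) = (25*(-1) + √(-72 + √30))*(-323) = (-25 + √(-72 + √30))*(-323) = 8075 - 323*√(-72 + √30)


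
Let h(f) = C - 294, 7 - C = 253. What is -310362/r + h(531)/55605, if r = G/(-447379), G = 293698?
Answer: 257357433973929/544369243 ≈ 4.7276e+5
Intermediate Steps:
C = -246 (C = 7 - 1*253 = 7 - 253 = -246)
h(f) = -540 (h(f) = -246 - 294 = -540)
r = -293698/447379 (r = 293698/(-447379) = 293698*(-1/447379) = -293698/447379 ≈ -0.65649)
-310362/r + h(531)/55605 = -310362/(-293698/447379) - 540/55605 = -310362*(-447379/293698) - 540*1/55605 = 69424720599/146849 - 36/3707 = 257357433973929/544369243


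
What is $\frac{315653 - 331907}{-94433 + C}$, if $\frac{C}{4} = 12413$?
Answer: $\frac{5418}{14927} \approx 0.36297$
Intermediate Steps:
$C = 49652$ ($C = 4 \cdot 12413 = 49652$)
$\frac{315653 - 331907}{-94433 + C} = \frac{315653 - 331907}{-94433 + 49652} = - \frac{16254}{-44781} = \left(-16254\right) \left(- \frac{1}{44781}\right) = \frac{5418}{14927}$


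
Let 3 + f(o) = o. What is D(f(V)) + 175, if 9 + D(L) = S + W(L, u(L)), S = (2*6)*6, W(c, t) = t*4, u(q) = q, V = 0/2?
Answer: 226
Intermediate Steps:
V = 0 (V = 0*(½) = 0)
W(c, t) = 4*t
f(o) = -3 + o
S = 72 (S = 12*6 = 72)
D(L) = 63 + 4*L (D(L) = -9 + (72 + 4*L) = 63 + 4*L)
D(f(V)) + 175 = (63 + 4*(-3 + 0)) + 175 = (63 + 4*(-3)) + 175 = (63 - 12) + 175 = 51 + 175 = 226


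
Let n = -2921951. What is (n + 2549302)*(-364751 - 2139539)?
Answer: 933221164210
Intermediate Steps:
(n + 2549302)*(-364751 - 2139539) = (-2921951 + 2549302)*(-364751 - 2139539) = -372649*(-2504290) = 933221164210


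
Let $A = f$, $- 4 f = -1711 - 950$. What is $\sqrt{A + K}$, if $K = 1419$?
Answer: $\frac{\sqrt{8337}}{2} \approx 45.654$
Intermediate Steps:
$f = \frac{2661}{4}$ ($f = - \frac{-1711 - 950}{4} = \left(- \frac{1}{4}\right) \left(-2661\right) = \frac{2661}{4} \approx 665.25$)
$A = \frac{2661}{4} \approx 665.25$
$\sqrt{A + K} = \sqrt{\frac{2661}{4} + 1419} = \sqrt{\frac{8337}{4}} = \frac{\sqrt{8337}}{2}$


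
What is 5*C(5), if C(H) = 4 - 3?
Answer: 5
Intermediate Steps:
C(H) = 1
5*C(5) = 5*1 = 5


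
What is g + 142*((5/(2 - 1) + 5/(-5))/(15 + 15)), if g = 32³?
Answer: 491804/15 ≈ 32787.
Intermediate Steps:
g = 32768
g + 142*((5/(2 - 1) + 5/(-5))/(15 + 15)) = 32768 + 142*((5/(2 - 1) + 5/(-5))/(15 + 15)) = 32768 + 142*((5/1 + 5*(-⅕))/30) = 32768 + 142*((5*1 - 1)/30) = 32768 + 142*((5 - 1)/30) = 32768 + 142*((1/30)*4) = 32768 + 142*(2/15) = 32768 + 284/15 = 491804/15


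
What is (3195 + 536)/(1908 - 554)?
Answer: 3731/1354 ≈ 2.7555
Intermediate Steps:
(3195 + 536)/(1908 - 554) = 3731/1354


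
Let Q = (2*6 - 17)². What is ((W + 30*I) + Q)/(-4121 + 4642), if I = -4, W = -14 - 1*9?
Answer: -118/521 ≈ -0.22649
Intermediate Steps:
W = -23 (W = -14 - 9 = -23)
Q = 25 (Q = (12 - 17)² = (-5)² = 25)
((W + 30*I) + Q)/(-4121 + 4642) = ((-23 + 30*(-4)) + 25)/(-4121 + 4642) = ((-23 - 120) + 25)/521 = (-143 + 25)*(1/521) = -118*1/521 = -118/521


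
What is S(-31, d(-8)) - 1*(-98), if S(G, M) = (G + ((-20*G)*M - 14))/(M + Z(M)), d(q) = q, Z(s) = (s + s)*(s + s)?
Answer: 19299/248 ≈ 77.819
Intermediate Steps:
Z(s) = 4*s² (Z(s) = (2*s)*(2*s) = 4*s²)
S(G, M) = (-14 + G - 20*G*M)/(M + 4*M²) (S(G, M) = (G + ((-20*G)*M - 14))/(M + 4*M²) = (G + (-20*G*M - 14))/(M + 4*M²) = (G + (-14 - 20*G*M))/(M + 4*M²) = (-14 + G - 20*G*M)/(M + 4*M²))
S(-31, d(-8)) - 1*(-98) = (-14 - 31 - 20*(-31)*(-8))/((-8)*(1 + 4*(-8))) - 1*(-98) = -(-14 - 31 - 4960)/(8*(1 - 32)) + 98 = -⅛*(-5005)/(-31) + 98 = -⅛*(-1/31)*(-5005) + 98 = -5005/248 + 98 = 19299/248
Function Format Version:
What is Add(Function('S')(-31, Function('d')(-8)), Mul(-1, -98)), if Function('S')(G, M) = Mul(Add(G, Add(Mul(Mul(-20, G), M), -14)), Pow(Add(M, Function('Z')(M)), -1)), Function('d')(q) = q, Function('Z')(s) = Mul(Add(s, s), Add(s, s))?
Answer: Rational(19299, 248) ≈ 77.819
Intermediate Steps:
Function('Z')(s) = Mul(4, Pow(s, 2)) (Function('Z')(s) = Mul(Mul(2, s), Mul(2, s)) = Mul(4, Pow(s, 2)))
Function('S')(G, M) = Mul(Pow(Add(M, Mul(4, Pow(M, 2))), -1), Add(-14, G, Mul(-20, G, M))) (Function('S')(G, M) = Mul(Add(G, Add(Mul(Mul(-20, G), M), -14)), Pow(Add(M, Mul(4, Pow(M, 2))), -1)) = Mul(Add(G, Add(Mul(-20, G, M), -14)), Pow(Add(M, Mul(4, Pow(M, 2))), -1)) = Mul(Add(G, Add(-14, Mul(-20, G, M))), Pow(Add(M, Mul(4, Pow(M, 2))), -1)) = Mul(Add(-14, G, Mul(-20, G, M)), Pow(Add(M, Mul(4, Pow(M, 2))), -1)) = Mul(Pow(Add(M, Mul(4, Pow(M, 2))), -1), Add(-14, G, Mul(-20, G, M))))
Add(Function('S')(-31, Function('d')(-8)), Mul(-1, -98)) = Add(Mul(Pow(-8, -1), Pow(Add(1, Mul(4, -8)), -1), Add(-14, -31, Mul(-20, -31, -8))), Mul(-1, -98)) = Add(Mul(Rational(-1, 8), Pow(Add(1, -32), -1), Add(-14, -31, -4960)), 98) = Add(Mul(Rational(-1, 8), Pow(-31, -1), -5005), 98) = Add(Mul(Rational(-1, 8), Rational(-1, 31), -5005), 98) = Add(Rational(-5005, 248), 98) = Rational(19299, 248)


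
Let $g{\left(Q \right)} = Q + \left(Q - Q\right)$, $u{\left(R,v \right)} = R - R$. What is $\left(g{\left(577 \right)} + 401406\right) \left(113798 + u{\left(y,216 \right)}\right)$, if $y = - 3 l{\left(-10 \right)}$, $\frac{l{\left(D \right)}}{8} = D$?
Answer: $45744861434$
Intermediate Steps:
$l{\left(D \right)} = 8 D$
$y = 240$ ($y = - 3 \cdot 8 \left(-10\right) = \left(-3\right) \left(-80\right) = 240$)
$u{\left(R,v \right)} = 0$
$g{\left(Q \right)} = Q$ ($g{\left(Q \right)} = Q + 0 = Q$)
$\left(g{\left(577 \right)} + 401406\right) \left(113798 + u{\left(y,216 \right)}\right) = \left(577 + 401406\right) \left(113798 + 0\right) = 401983 \cdot 113798 = 45744861434$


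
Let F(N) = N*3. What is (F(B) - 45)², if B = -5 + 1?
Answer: 3249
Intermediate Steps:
B = -4
F(N) = 3*N
(F(B) - 45)² = (3*(-4) - 45)² = (-12 - 45)² = (-57)² = 3249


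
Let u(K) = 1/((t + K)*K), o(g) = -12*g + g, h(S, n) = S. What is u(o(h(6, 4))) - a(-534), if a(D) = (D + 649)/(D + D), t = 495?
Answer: 542507/5039892 ≈ 0.10764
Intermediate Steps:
o(g) = -11*g
a(D) = (649 + D)/(2*D) (a(D) = (649 + D)/((2*D)) = (649 + D)*(1/(2*D)) = (649 + D)/(2*D))
u(K) = 1/(K*(495 + K)) (u(K) = 1/((495 + K)*K) = 1/(K*(495 + K)))
u(o(h(6, 4))) - a(-534) = 1/(((-11*6))*(495 - 11*6)) - (649 - 534)/(2*(-534)) = 1/((-66)*(495 - 66)) - (-1)*115/(2*534) = -1/66/429 - 1*(-115/1068) = -1/66*1/429 + 115/1068 = -1/28314 + 115/1068 = 542507/5039892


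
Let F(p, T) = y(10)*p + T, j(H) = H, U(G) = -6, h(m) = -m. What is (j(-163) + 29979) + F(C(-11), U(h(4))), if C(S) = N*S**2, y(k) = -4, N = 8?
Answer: 25938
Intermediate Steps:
C(S) = 8*S**2
F(p, T) = T - 4*p (F(p, T) = -4*p + T = T - 4*p)
(j(-163) + 29979) + F(C(-11), U(h(4))) = (-163 + 29979) + (-6 - 32*(-11)**2) = 29816 + (-6 - 32*121) = 29816 + (-6 - 4*968) = 29816 + (-6 - 3872) = 29816 - 3878 = 25938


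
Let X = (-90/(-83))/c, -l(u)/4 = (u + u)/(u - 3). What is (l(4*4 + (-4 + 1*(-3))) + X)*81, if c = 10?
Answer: -79947/83 ≈ -963.22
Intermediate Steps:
l(u) = -8*u/(-3 + u) (l(u) = -4*(u + u)/(u - 3) = -4*2*u/(-3 + u) = -8*u/(-3 + u))
X = 9/83 (X = -90/(-83)/10 = -90*(-1/83)*(1/10) = (90/83)*(1/10) = 9/83 ≈ 0.10843)
(l(4*4 + (-4 + 1*(-3))) + X)*81 = (-8*(4*4 + (-4 + 1*(-3)))/(-3 + (4*4 + (-4 + 1*(-3)))) + 9/83)*81 = (-8*(16 + (-4 - 3))/(-3 + (16 + (-4 - 3))) + 9/83)*81 = (-8*(16 - 7)/(-3 + (16 - 7)) + 9/83)*81 = (-8*9/(-3 + 9) + 9/83)*81 = (-8*9/6 + 9/83)*81 = (-8*9*1/6 + 9/83)*81 = (-12 + 9/83)*81 = -987/83*81 = -79947/83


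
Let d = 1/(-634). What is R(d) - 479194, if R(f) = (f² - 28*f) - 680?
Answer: -192888215791/401956 ≈ -4.7987e+5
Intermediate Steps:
d = -1/634 ≈ -0.0015773
R(f) = -680 + f² - 28*f
R(d) - 479194 = (-680 + (-1/634)² - 28*(-1/634)) - 479194 = (-680 + 1/401956 + 14/317) - 479194 = -273312327/401956 - 479194 = -192888215791/401956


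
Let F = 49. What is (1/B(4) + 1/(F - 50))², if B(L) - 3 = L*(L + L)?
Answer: 1156/1225 ≈ 0.94367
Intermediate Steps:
B(L) = 3 + 2*L² (B(L) = 3 + L*(L + L) = 3 + L*(2*L) = 3 + 2*L²)
(1/B(4) + 1/(F - 50))² = (1/(3 + 2*4²) + 1/(49 - 50))² = (1/(3 + 2*16) + 1/(-1))² = (1/(3 + 32) - 1)² = (1/35 - 1)² = (-34/35)² = 1156/1225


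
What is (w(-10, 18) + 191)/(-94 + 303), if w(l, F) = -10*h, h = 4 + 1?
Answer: 141/209 ≈ 0.67464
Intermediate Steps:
h = 5
w(l, F) = -50 (w(l, F) = -10*5 = -50)
(w(-10, 18) + 191)/(-94 + 303) = (-50 + 191)/(-94 + 303) = 141/209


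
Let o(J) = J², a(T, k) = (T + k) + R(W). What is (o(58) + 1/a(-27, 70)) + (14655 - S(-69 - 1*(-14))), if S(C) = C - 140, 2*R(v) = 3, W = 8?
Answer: 1621048/89 ≈ 18214.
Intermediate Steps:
R(v) = 3/2 (R(v) = (½)*3 = 3/2)
S(C) = -140 + C
a(T, k) = 3/2 + T + k (a(T, k) = (T + k) + 3/2 = 3/2 + T + k)
(o(58) + 1/a(-27, 70)) + (14655 - S(-69 - 1*(-14))) = (58² + 1/(3/2 - 27 + 70)) + (14655 - (-140 + (-69 - 1*(-14)))) = (3364 + 1/(89/2)) + (14655 - (-140 + (-69 + 14))) = (3364 + 2/89) + (14655 - (-140 - 55)) = 299398/89 + (14655 - 1*(-195)) = 299398/89 + (14655 + 195) = 299398/89 + 14850 = 1621048/89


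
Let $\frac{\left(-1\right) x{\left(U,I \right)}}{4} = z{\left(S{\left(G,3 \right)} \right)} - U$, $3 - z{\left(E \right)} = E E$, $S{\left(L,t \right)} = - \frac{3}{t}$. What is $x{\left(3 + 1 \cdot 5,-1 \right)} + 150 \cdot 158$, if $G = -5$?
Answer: $23724$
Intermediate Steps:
$z{\left(E \right)} = 3 - E^{2}$ ($z{\left(E \right)} = 3 - E E = 3 - E^{2}$)
$x{\left(U,I \right)} = -8 + 4 U$ ($x{\left(U,I \right)} = - 4 \left(\left(3 - \left(- \frac{3}{3}\right)^{2}\right) - U\right) = - 4 \left(\left(3 - \left(\left(-3\right) \frac{1}{3}\right)^{2}\right) - U\right) = - 4 \left(\left(3 - \left(-1\right)^{2}\right) - U\right) = - 4 \left(\left(3 - 1\right) - U\right) = - 4 \left(2 - U\right) = -8 + 4 U$)
$x{\left(3 + 1 \cdot 5,-1 \right)} + 150 \cdot 158 = \left(-8 + 4 \left(3 + 1 \cdot 5\right)\right) + 150 \cdot 158 = \left(-8 + 4 \left(3 + 5\right)\right) + 23700 = \left(-8 + 4 \cdot 8\right) + 23700 = \left(-8 + 32\right) + 23700 = 24 + 23700 = 23724$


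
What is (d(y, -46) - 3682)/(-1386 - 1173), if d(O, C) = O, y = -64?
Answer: 3746/2559 ≈ 1.4639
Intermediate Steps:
(d(y, -46) - 3682)/(-1386 - 1173) = (-64 - 3682)/(-1386 - 1173) = -3746/(-2559) = -3746*(-1/2559) = 3746/2559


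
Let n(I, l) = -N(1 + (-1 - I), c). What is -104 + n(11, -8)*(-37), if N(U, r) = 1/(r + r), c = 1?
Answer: -171/2 ≈ -85.500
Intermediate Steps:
N(U, r) = 1/(2*r)
n(I, l) = -1/2 (n(I, l) = -1/(2*1) = -1/2)
-104 + n(11, -8)*(-37) = -104 - 1/2*(-37) = -104 + 37/2 = -171/2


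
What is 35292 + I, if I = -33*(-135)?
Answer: 39747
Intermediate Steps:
I = 4455
35292 + I = 35292 + 4455 = 39747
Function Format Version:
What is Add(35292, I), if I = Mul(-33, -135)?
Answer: 39747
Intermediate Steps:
I = 4455
Add(35292, I) = Add(35292, 4455) = 39747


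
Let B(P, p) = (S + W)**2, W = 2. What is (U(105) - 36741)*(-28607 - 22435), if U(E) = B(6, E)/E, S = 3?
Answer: 13127253784/7 ≈ 1.8753e+9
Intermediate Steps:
B(P, p) = 25 (B(P, p) = (3 + 2)**2 = 5**2 = 25)
U(E) = 25/E
(U(105) - 36741)*(-28607 - 22435) = (25/105 - 36741)*(-28607 - 22435) = (25*(1/105) - 36741)*(-51042) = (5/21 - 36741)*(-51042) = -771556/21*(-51042) = 13127253784/7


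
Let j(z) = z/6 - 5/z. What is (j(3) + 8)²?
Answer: 1681/36 ≈ 46.694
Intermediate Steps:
j(z) = -5/z + z/6 (j(z) = z*(⅙) - 5/z = z/6 - 5/z = -5/z + z/6)
(j(3) + 8)² = ((-5/3 + (⅙)*3) + 8)² = ((-5*⅓ + ½) + 8)² = ((-5/3 + ½) + 8)² = (-7/6 + 8)² = (41/6)² = 1681/36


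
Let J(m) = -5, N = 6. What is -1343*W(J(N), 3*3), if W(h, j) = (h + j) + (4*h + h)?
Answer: 28203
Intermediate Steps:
W(h, j) = j + 6*h (W(h, j) = (h + j) + 5*h = j + 6*h)
-1343*W(J(N), 3*3) = -1343*(3*3 + 6*(-5)) = -1343*(9 - 30) = -1343*(-21) = 28203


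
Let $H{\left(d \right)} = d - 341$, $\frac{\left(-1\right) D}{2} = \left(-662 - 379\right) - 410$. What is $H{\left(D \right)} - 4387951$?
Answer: $-4385390$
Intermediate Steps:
$D = 2902$ ($D = - 2 \left(\left(-662 - 379\right) - 410\right) = - 2 \left(-1041 - 410\right) = \left(-2\right) \left(-1451\right) = 2902$)
$H{\left(d \right)} = -341 + d$ ($H{\left(d \right)} = d - 341 = -341 + d$)
$H{\left(D \right)} - 4387951 = \left(-341 + 2902\right) - 4387951 = 2561 - 4387951 = -4385390$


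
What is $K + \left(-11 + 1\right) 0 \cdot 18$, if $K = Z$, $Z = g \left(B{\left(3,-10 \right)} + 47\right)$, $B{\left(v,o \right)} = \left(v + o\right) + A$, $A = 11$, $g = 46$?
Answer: $2346$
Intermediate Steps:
$B{\left(v,o \right)} = 11 + o + v$ ($B{\left(v,o \right)} = \left(v + o\right) + 11 = \left(o + v\right) + 11 = 11 + o + v$)
$Z = 2346$ ($Z = 46 \left(\left(11 - 10 + 3\right) + 47\right) = 46 \left(4 + 47\right) = 46 \cdot 51 = 2346$)
$K = 2346$
$K + \left(-11 + 1\right) 0 \cdot 18 = 2346 + \left(-11 + 1\right) 0 \cdot 18 = 2346 + \left(-10\right) 0 \cdot 18 = 2346 + 0 \cdot 18 = 2346 + 0 = 2346$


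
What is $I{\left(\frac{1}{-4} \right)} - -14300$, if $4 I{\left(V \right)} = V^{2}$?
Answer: $\frac{915201}{64} \approx 14300.0$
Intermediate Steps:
$I{\left(V \right)} = \frac{V^{2}}{4}$
$I{\left(\frac{1}{-4} \right)} - -14300 = \frac{\left(\frac{1}{-4}\right)^{2}}{4} - -14300 = \frac{\left(- \frac{1}{4}\right)^{2}}{4} + 14300 = \frac{1}{4} \cdot \frac{1}{16} + 14300 = \frac{1}{64} + 14300 = \frac{915201}{64}$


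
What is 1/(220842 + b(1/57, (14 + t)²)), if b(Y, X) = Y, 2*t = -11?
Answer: 57/12587995 ≈ 4.5281e-6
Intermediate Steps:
t = -11/2 (t = (½)*(-11) = -11/2 ≈ -5.5000)
1/(220842 + b(1/57, (14 + t)²)) = 1/(220842 + 1/57) = 1/(12587995/57) = 57/12587995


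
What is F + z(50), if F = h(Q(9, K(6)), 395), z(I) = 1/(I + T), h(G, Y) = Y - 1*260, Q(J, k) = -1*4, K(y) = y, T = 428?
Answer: 64531/478 ≈ 135.00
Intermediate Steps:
Q(J, k) = -4
h(G, Y) = -260 + Y (h(G, Y) = Y - 260 = -260 + Y)
z(I) = 1/(428 + I) (z(I) = 1/(I + 428) = 1/(428 + I))
F = 135 (F = -260 + 395 = 135)
F + z(50) = 135 + 1/(428 + 50) = 135 + 1/478 = 64531/478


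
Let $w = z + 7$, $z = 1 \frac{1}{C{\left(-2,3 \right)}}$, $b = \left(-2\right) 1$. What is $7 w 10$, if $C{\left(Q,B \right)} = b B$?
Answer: $\frac{1435}{3} \approx 478.33$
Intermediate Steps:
$b = -2$
$C{\left(Q,B \right)} = - 2 B$
$z = - \frac{1}{6}$ ($z = 1 \frac{1}{\left(-2\right) 3} = 1 \frac{1}{-6} = 1 \left(- \frac{1}{6}\right) = - \frac{1}{6} \approx -0.16667$)
$w = \frac{41}{6}$ ($w = - \frac{1}{6} + 7 = \frac{41}{6} \approx 6.8333$)
$7 w 10 = 7 \cdot \frac{41}{6} \cdot 10 = \frac{287}{6} \cdot 10 = \frac{1435}{3}$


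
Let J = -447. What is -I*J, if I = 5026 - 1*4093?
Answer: 417051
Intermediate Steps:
I = 933 (I = 5026 - 4093 = 933)
-I*J = -933*(-447) = -1*(-417051) = 417051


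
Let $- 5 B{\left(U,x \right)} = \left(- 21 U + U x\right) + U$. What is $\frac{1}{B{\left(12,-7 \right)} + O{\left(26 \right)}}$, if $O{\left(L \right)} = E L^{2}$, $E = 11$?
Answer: $\frac{5}{37504} \approx 0.00013332$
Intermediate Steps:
$B{\left(U,x \right)} = 4 U - \frac{U x}{5}$ ($B{\left(U,x \right)} = - \frac{\left(- 21 U + U x\right) + U}{5} = - \frac{- 20 U + U x}{5} = 4 U - \frac{U x}{5}$)
$O{\left(L \right)} = 11 L^{2}$
$\frac{1}{B{\left(12,-7 \right)} + O{\left(26 \right)}} = \frac{1}{\frac{1}{5} \cdot 12 \left(20 - -7\right) + 11 \cdot 26^{2}} = \frac{1}{\frac{1}{5} \cdot 12 \left(20 + 7\right) + 11 \cdot 676} = \frac{1}{\frac{1}{5} \cdot 12 \cdot 27 + 7436} = \frac{1}{\frac{324}{5} + 7436} = \frac{1}{\frac{37504}{5}} = \frac{5}{37504}$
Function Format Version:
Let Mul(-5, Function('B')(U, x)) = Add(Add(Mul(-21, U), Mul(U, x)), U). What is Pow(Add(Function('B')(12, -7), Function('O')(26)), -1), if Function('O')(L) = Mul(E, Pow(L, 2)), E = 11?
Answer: Rational(5, 37504) ≈ 0.00013332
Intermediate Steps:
Function('B')(U, x) = Add(Mul(4, U), Mul(Rational(-1, 5), U, x)) (Function('B')(U, x) = Mul(Rational(-1, 5), Add(Add(Mul(-21, U), Mul(U, x)), U)) = Mul(Rational(-1, 5), Add(Mul(-20, U), Mul(U, x))) = Add(Mul(4, U), Mul(Rational(-1, 5), U, x)))
Function('O')(L) = Mul(11, Pow(L, 2))
Pow(Add(Function('B')(12, -7), Function('O')(26)), -1) = Pow(Add(Mul(Rational(1, 5), 12, Add(20, Mul(-1, -7))), Mul(11, Pow(26, 2))), -1) = Pow(Add(Mul(Rational(1, 5), 12, Add(20, 7)), Mul(11, 676)), -1) = Pow(Add(Mul(Rational(1, 5), 12, 27), 7436), -1) = Pow(Add(Rational(324, 5), 7436), -1) = Pow(Rational(37504, 5), -1) = Rational(5, 37504)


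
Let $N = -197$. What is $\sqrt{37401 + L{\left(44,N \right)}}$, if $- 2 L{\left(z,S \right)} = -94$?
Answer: $2 \sqrt{9362} \approx 193.51$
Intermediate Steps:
$L{\left(z,S \right)} = 47$ ($L{\left(z,S \right)} = \left(- \frac{1}{2}\right) \left(-94\right) = 47$)
$\sqrt{37401 + L{\left(44,N \right)}} = \sqrt{37401 + 47} = \sqrt{37448} = 2 \sqrt{9362}$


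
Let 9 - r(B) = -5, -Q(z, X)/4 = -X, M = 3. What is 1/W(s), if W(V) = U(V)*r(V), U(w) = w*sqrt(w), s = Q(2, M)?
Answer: sqrt(3)/1008 ≈ 0.0017183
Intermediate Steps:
Q(z, X) = 4*X (Q(z, X) = -(-4)*X = 4*X)
s = 12 (s = 4*3 = 12)
U(w) = w**(3/2)
r(B) = 14 (r(B) = 9 - 1*(-5) = 9 + 5 = 14)
W(V) = 14*V**(3/2) (W(V) = V**(3/2)*14 = 14*V**(3/2))
1/W(s) = 1/(14*12**(3/2)) = 1/(14*(24*sqrt(3))) = 1/(336*sqrt(3)) = sqrt(3)/1008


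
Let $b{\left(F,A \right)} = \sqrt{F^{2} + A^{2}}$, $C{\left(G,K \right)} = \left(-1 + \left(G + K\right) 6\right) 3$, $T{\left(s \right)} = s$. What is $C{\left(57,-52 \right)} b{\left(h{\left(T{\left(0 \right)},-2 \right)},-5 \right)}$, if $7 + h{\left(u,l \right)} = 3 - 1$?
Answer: $435 \sqrt{2} \approx 615.18$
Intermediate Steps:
$C{\left(G,K \right)} = -3 + 18 G + 18 K$ ($C{\left(G,K \right)} = \left(-1 + \left(6 G + 6 K\right)\right) 3 = \left(-1 + 6 G + 6 K\right) 3 = -3 + 18 G + 18 K$)
$h{\left(u,l \right)} = -5$ ($h{\left(u,l \right)} = -7 + \left(3 - 1\right) = -7 + 2 = -5$)
$b{\left(F,A \right)} = \sqrt{A^{2} + F^{2}}$
$C{\left(57,-52 \right)} b{\left(h{\left(T{\left(0 \right)},-2 \right)},-5 \right)} = \left(-3 + 18 \cdot 57 + 18 \left(-52\right)\right) \sqrt{\left(-5\right)^{2} + \left(-5\right)^{2}} = \left(-3 + 1026 - 936\right) \sqrt{25 + 25} = 87 \sqrt{50} = 87 \cdot 5 \sqrt{2} = 435 \sqrt{2}$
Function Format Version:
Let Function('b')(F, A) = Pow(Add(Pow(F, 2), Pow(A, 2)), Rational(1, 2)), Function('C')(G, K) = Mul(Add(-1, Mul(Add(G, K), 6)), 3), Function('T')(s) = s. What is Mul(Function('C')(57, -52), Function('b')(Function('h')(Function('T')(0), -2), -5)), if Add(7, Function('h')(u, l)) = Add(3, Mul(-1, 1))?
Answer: Mul(435, Pow(2, Rational(1, 2))) ≈ 615.18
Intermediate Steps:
Function('C')(G, K) = Add(-3, Mul(18, G), Mul(18, K)) (Function('C')(G, K) = Mul(Add(-1, Add(Mul(6, G), Mul(6, K))), 3) = Mul(Add(-1, Mul(6, G), Mul(6, K)), 3) = Add(-3, Mul(18, G), Mul(18, K)))
Function('h')(u, l) = -5 (Function('h')(u, l) = Add(-7, Add(3, Mul(-1, 1))) = Add(-7, Add(3, -1)) = Add(-7, 2) = -5)
Function('b')(F, A) = Pow(Add(Pow(A, 2), Pow(F, 2)), Rational(1, 2))
Mul(Function('C')(57, -52), Function('b')(Function('h')(Function('T')(0), -2), -5)) = Mul(Add(-3, Mul(18, 57), Mul(18, -52)), Pow(Add(Pow(-5, 2), Pow(-5, 2)), Rational(1, 2))) = Mul(Add(-3, 1026, -936), Pow(Add(25, 25), Rational(1, 2))) = Mul(87, Pow(50, Rational(1, 2))) = Mul(87, Mul(5, Pow(2, Rational(1, 2)))) = Mul(435, Pow(2, Rational(1, 2)))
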